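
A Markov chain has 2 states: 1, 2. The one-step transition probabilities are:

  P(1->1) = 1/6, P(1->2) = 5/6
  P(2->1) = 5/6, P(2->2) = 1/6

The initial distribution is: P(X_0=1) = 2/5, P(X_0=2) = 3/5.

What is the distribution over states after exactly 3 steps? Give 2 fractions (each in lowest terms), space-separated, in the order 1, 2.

Propagating the distribution step by step (d_{t+1} = d_t * P):
d_0 = (1=2/5, 2=3/5)
  d_1[1] = 2/5*1/6 + 3/5*5/6 = 17/30
  d_1[2] = 2/5*5/6 + 3/5*1/6 = 13/30
d_1 = (1=17/30, 2=13/30)
  d_2[1] = 17/30*1/6 + 13/30*5/6 = 41/90
  d_2[2] = 17/30*5/6 + 13/30*1/6 = 49/90
d_2 = (1=41/90, 2=49/90)
  d_3[1] = 41/90*1/6 + 49/90*5/6 = 143/270
  d_3[2] = 41/90*5/6 + 49/90*1/6 = 127/270
d_3 = (1=143/270, 2=127/270)

Answer: 143/270 127/270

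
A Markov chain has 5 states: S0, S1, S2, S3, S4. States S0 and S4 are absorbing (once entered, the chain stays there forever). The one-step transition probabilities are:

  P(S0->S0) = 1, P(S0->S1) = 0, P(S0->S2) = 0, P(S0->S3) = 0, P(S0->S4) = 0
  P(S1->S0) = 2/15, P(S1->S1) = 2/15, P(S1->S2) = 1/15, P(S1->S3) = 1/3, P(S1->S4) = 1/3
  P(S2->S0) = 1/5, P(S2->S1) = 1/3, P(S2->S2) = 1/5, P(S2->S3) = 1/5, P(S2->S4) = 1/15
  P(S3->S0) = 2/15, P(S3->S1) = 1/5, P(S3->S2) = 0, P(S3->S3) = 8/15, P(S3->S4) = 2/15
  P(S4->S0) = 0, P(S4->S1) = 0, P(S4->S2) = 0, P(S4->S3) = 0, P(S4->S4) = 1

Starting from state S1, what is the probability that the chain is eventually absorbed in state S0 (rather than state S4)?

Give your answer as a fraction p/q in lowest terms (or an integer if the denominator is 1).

Answer: 45/124

Derivation:
Let a_i = P(absorbed in S0 | start in state i).
Boundary conditions: a_S0 = 1, a_S4 = 0.
For each transient state i, a_i = sum_j P(i->j) * a_j:
  a_S1 = 2/15*a_S0 + 2/15*a_S1 + 1/15*a_S2 + 1/3*a_S3 + 1/3*a_S4
  a_S2 = 1/5*a_S0 + 1/3*a_S1 + 1/5*a_S2 + 1/5*a_S3 + 1/15*a_S4
  a_S3 = 2/15*a_S0 + 1/5*a_S1 + 0*a_S2 + 8/15*a_S3 + 2/15*a_S4

Substituting a_S0 = 1 and a_S4 = 0, rearrange to (I - Q) a = r where r[i] = P(i -> S0):
  [13/15, -1/15, -1/3] . (a_S1, a_S2, a_S3) = 2/15
  [-1/3, 4/5, -1/5] . (a_S1, a_S2, a_S3) = 1/5
  [-1/5, 0, 7/15] . (a_S1, a_S2, a_S3) = 2/15

Solving yields:
  a_S1 = 45/124
  a_S2 = 111/217
  a_S3 = 383/868

Starting state is S1, so the absorption probability is a_S1 = 45/124.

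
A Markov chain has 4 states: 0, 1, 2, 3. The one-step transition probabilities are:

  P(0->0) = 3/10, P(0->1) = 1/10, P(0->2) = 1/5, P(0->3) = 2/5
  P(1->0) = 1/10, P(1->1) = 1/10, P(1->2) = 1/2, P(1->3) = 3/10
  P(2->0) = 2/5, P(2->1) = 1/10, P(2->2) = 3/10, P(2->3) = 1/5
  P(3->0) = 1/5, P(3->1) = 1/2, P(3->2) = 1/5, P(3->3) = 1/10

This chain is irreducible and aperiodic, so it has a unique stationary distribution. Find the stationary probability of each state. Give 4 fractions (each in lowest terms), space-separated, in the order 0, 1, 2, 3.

Answer: 65/246 49/246 71/246 61/246

Derivation:
The stationary distribution satisfies pi = pi * P, i.e.:
  pi_0 = 3/10*pi_0 + 1/10*pi_1 + 2/5*pi_2 + 1/5*pi_3
  pi_1 = 1/10*pi_0 + 1/10*pi_1 + 1/10*pi_2 + 1/2*pi_3
  pi_2 = 1/5*pi_0 + 1/2*pi_1 + 3/10*pi_2 + 1/5*pi_3
  pi_3 = 2/5*pi_0 + 3/10*pi_1 + 1/5*pi_2 + 1/10*pi_3
with normalization: pi_0 + pi_1 + pi_2 + pi_3 = 1.

Using the first 3 balance equations plus normalization, the linear system A*pi = b is:
  [-7/10, 1/10, 2/5, 1/5] . pi = 0
  [1/10, -9/10, 1/10, 1/2] . pi = 0
  [1/5, 1/2, -7/10, 1/5] . pi = 0
  [1, 1, 1, 1] . pi = 1

Solving yields:
  pi_0 = 65/246
  pi_1 = 49/246
  pi_2 = 71/246
  pi_3 = 61/246

Verification (pi * P):
  65/246*3/10 + 49/246*1/10 + 71/246*2/5 + 61/246*1/5 = 65/246 = pi_0  (ok)
  65/246*1/10 + 49/246*1/10 + 71/246*1/10 + 61/246*1/2 = 49/246 = pi_1  (ok)
  65/246*1/5 + 49/246*1/2 + 71/246*3/10 + 61/246*1/5 = 71/246 = pi_2  (ok)
  65/246*2/5 + 49/246*3/10 + 71/246*1/5 + 61/246*1/10 = 61/246 = pi_3  (ok)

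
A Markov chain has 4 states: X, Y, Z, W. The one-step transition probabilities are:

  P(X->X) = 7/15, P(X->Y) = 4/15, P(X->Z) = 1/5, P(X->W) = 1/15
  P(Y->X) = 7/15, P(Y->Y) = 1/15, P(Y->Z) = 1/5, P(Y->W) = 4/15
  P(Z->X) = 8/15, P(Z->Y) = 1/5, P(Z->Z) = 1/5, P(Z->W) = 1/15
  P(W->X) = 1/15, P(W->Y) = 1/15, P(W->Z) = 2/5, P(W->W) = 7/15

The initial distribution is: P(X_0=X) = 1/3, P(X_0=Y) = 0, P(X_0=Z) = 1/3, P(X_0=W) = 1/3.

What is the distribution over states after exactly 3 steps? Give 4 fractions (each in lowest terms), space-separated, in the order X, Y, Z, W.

Answer: 461/1125 202/1125 266/1125 196/1125

Derivation:
Propagating the distribution step by step (d_{t+1} = d_t * P):
d_0 = (X=1/3, Y=0, Z=1/3, W=1/3)
  d_1[X] = 1/3*7/15 + 0*7/15 + 1/3*8/15 + 1/3*1/15 = 16/45
  d_1[Y] = 1/3*4/15 + 0*1/15 + 1/3*1/5 + 1/3*1/15 = 8/45
  d_1[Z] = 1/3*1/5 + 0*1/5 + 1/3*1/5 + 1/3*2/5 = 4/15
  d_1[W] = 1/3*1/15 + 0*4/15 + 1/3*1/15 + 1/3*7/15 = 1/5
d_1 = (X=16/45, Y=8/45, Z=4/15, W=1/5)
  d_2[X] = 16/45*7/15 + 8/45*7/15 + 4/15*8/15 + 1/5*1/15 = 91/225
  d_2[Y] = 16/45*4/15 + 8/45*1/15 + 4/15*1/5 + 1/5*1/15 = 13/75
  d_2[Z] = 16/45*1/5 + 8/45*1/5 + 4/15*1/5 + 1/5*2/5 = 6/25
  d_2[W] = 16/45*1/15 + 8/45*4/15 + 4/15*1/15 + 1/5*7/15 = 41/225
d_2 = (X=91/225, Y=13/75, Z=6/25, W=41/225)
  d_3[X] = 91/225*7/15 + 13/75*7/15 + 6/25*8/15 + 41/225*1/15 = 461/1125
  d_3[Y] = 91/225*4/15 + 13/75*1/15 + 6/25*1/5 + 41/225*1/15 = 202/1125
  d_3[Z] = 91/225*1/5 + 13/75*1/5 + 6/25*1/5 + 41/225*2/5 = 266/1125
  d_3[W] = 91/225*1/15 + 13/75*4/15 + 6/25*1/15 + 41/225*7/15 = 196/1125
d_3 = (X=461/1125, Y=202/1125, Z=266/1125, W=196/1125)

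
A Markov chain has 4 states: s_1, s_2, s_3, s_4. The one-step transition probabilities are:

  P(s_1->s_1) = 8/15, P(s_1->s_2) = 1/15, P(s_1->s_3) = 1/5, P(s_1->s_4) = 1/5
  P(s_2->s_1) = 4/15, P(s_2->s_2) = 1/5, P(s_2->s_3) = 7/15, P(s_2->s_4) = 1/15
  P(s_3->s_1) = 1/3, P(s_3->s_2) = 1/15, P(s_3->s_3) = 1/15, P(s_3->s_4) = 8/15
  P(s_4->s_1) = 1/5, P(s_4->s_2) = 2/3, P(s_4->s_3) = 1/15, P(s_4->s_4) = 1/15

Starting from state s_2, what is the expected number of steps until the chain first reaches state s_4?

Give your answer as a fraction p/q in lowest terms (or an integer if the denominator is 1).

Answer: 3525/844

Derivation:
Let h_i = expected steps to first reach s_4 from state i.
Boundary: h_s_4 = 0.
First-step equations for the other states:
  h_s_1 = 1 + 8/15*h_s_1 + 1/15*h_s_2 + 1/5*h_s_3 + 1/5*h_s_4
  h_s_2 = 1 + 4/15*h_s_1 + 1/5*h_s_2 + 7/15*h_s_3 + 1/15*h_s_4
  h_s_3 = 1 + 1/3*h_s_1 + 1/15*h_s_2 + 1/15*h_s_3 + 8/15*h_s_4

Substituting h_s_4 = 0 and rearranging gives the linear system (I - Q) h = 1:
  [7/15, -1/15, -1/5] . (h_s_1, h_s_2, h_s_3) = 1
  [-4/15, 4/5, -7/15] . (h_s_1, h_s_2, h_s_3) = 1
  [-1/3, -1/15, 14/15] . (h_s_1, h_s_2, h_s_3) = 1

Solving yields:
  h_s_1 = 3315/844
  h_s_2 = 3525/844
  h_s_3 = 585/211

Starting state is s_2, so the expected hitting time is h_s_2 = 3525/844.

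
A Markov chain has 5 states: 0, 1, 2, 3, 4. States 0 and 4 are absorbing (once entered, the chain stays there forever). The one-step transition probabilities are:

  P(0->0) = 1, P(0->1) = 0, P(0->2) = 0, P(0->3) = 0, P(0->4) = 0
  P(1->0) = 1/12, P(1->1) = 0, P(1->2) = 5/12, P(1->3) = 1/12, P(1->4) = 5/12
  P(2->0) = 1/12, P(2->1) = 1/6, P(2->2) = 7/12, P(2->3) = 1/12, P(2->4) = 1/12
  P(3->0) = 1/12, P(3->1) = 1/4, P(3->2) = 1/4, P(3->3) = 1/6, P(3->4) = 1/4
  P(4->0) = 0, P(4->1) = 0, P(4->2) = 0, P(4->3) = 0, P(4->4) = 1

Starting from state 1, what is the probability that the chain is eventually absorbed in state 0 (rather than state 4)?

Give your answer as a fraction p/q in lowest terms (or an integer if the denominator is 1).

Let a_i = P(absorbed in 0 | start in state i).
Boundary conditions: a_0 = 1, a_4 = 0.
For each transient state i, a_i = sum_j P(i->j) * a_j:
  a_1 = 1/12*a_0 + 0*a_1 + 5/12*a_2 + 1/12*a_3 + 5/12*a_4
  a_2 = 1/12*a_0 + 1/6*a_1 + 7/12*a_2 + 1/12*a_3 + 1/12*a_4
  a_3 = 1/12*a_0 + 1/4*a_1 + 1/4*a_2 + 1/6*a_3 + 1/4*a_4

Substituting a_0 = 1 and a_4 = 0, rearrange to (I - Q) a = r where r[i] = P(i -> 0):
  [1, -5/12, -1/12] . (a_1, a_2, a_3) = 1/12
  [-1/6, 5/12, -1/12] . (a_1, a_2, a_3) = 1/12
  [-1/4, -1/4, 5/6] . (a_1, a_2, a_3) = 1/12

Solving yields:
  a_1 = 55/214
  a_2 = 77/214
  a_3 = 61/214

Starting state is 1, so the absorption probability is a_1 = 55/214.

Answer: 55/214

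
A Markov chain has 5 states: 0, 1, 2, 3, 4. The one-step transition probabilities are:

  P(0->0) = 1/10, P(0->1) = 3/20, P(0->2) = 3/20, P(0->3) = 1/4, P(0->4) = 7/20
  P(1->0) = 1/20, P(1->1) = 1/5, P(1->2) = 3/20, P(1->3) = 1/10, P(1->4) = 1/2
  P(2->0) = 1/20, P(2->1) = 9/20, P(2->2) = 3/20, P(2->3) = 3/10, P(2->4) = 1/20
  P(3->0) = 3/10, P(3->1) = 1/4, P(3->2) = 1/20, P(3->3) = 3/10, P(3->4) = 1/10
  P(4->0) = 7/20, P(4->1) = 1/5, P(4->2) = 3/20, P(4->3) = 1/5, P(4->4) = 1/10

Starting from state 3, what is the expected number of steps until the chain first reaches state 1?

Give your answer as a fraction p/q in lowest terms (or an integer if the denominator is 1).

Let h_i = expected steps to first reach 1 from state i.
Boundary: h_1 = 0.
First-step equations for the other states:
  h_0 = 1 + 1/10*h_0 + 3/20*h_1 + 3/20*h_2 + 1/4*h_3 + 7/20*h_4
  h_2 = 1 + 1/20*h_0 + 9/20*h_1 + 3/20*h_2 + 3/10*h_3 + 1/20*h_4
  h_3 = 1 + 3/10*h_0 + 1/4*h_1 + 1/20*h_2 + 3/10*h_3 + 1/10*h_4
  h_4 = 1 + 7/20*h_0 + 1/5*h_1 + 3/20*h_2 + 1/5*h_3 + 1/10*h_4

Substituting h_1 = 0 and rearranging gives the linear system (I - Q) h = 1:
  [9/10, -3/20, -1/4, -7/20] . (h_0, h_2, h_3, h_4) = 1
  [-1/20, 17/20, -3/10, -1/20] . (h_0, h_2, h_3, h_4) = 1
  [-3/10, -1/20, 7/10, -1/10] . (h_0, h_2, h_3, h_4) = 1
  [-7/20, -3/20, -1/5, 9/10] . (h_0, h_2, h_3, h_4) = 1

Solving yields:
  h_0 = 63080/14071
  h_2 = 44660/14071
  h_3 = 59000/14071
  h_4 = 60720/14071

Starting state is 3, so the expected hitting time is h_3 = 59000/14071.

Answer: 59000/14071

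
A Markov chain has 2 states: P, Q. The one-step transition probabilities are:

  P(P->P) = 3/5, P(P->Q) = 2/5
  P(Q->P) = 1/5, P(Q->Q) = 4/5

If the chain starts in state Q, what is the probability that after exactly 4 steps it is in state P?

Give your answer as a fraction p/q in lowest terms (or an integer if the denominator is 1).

Computing P^4 by repeated multiplication:
P^1 =
  P: [3/5, 2/5]
  Q: [1/5, 4/5]
P^2 =
  P: [11/25, 14/25]
  Q: [7/25, 18/25]
P^3 =
  P: [47/125, 78/125]
  Q: [39/125, 86/125]
P^4 =
  P: [219/625, 406/625]
  Q: [203/625, 422/625]

(P^4)[Q -> P] = 203/625

Answer: 203/625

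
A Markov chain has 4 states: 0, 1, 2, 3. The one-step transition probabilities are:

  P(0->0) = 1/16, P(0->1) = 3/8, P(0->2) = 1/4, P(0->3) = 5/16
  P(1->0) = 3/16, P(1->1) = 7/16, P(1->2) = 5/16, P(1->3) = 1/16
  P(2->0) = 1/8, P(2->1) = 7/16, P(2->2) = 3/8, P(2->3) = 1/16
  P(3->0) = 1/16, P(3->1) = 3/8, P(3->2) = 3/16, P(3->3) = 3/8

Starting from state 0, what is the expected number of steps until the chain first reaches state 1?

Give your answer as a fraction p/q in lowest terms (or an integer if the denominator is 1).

Let h_i = expected steps to first reach 1 from state i.
Boundary: h_1 = 0.
First-step equations for the other states:
  h_0 = 1 + 1/16*h_0 + 3/8*h_1 + 1/4*h_2 + 5/16*h_3
  h_2 = 1 + 1/8*h_0 + 7/16*h_1 + 3/8*h_2 + 1/16*h_3
  h_3 = 1 + 1/16*h_0 + 3/8*h_1 + 3/16*h_2 + 3/8*h_3

Substituting h_1 = 0 and rearranging gives the linear system (I - Q) h = 1:
  [15/16, -1/4, -5/16] . (h_0, h_2, h_3) = 1
  [-1/8, 5/8, -1/16] . (h_0, h_2, h_3) = 1
  [-1/16, -3/16, 5/8] . (h_0, h_2, h_3) = 1

Solving yields:
  h_0 = 3296/1291
  h_2 = 3056/1291
  h_3 = 3312/1291

Starting state is 0, so the expected hitting time is h_0 = 3296/1291.

Answer: 3296/1291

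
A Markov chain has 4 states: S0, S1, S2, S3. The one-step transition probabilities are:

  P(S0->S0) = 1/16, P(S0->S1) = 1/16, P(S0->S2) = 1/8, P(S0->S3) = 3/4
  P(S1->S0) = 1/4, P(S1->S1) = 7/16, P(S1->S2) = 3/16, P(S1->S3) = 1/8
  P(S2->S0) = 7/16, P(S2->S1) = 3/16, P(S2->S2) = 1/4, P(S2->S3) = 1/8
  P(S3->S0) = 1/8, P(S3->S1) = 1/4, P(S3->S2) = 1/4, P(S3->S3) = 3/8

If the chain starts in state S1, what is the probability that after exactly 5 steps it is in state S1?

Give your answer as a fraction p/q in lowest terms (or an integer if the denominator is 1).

Computing P^5 by repeated multiplication:
P^1 =
  S0: [1/16, 1/16, 1/8, 3/4]
  S1: [1/4, 7/16, 3/16, 1/8]
  S2: [7/16, 3/16, 1/4, 1/8]
  S3: [1/8, 1/4, 1/4, 3/8]
P^2 =
  S0: [43/256, 31/128, 61/256, 45/128]
  S1: [57/256, 35/128, 49/256, 5/16]
  S2: [51/256, 3/16, 47/256, 55/128]
  S3: [29/128, 33/128, 7/32, 19/64]
P^3 =
  S0: [449/2048, 255/1024, 219/1024, 651/2048]
  S1: [105/512, 507/2048, 105/512, 701/2048]
  S2: [99/512, 121/512, 437/2048, 731/2048]
  S3: [433/2048, 31/128, 421/2048, 349/1024]
P^4 =
  S0: [6857/32768, 7937/32768, 53/256, 5595/16384]
  S1: [3395/16384, 8033/32768, 6845/32768, 2775/8192]
  S2: [6853/32768, 8019/32768, 1729/8192, 2745/8192]
  S3: [845/4096, 995/4096, 3415/16384, 5609/16384]
P^5 =
  S0: [108473/524288, 15941/65536, 109421/524288, 89433/262144]
  S1: [109037/524288, 31989/131072, 109459/524288, 44459/131072]
  S2: [109301/524288, 63827/262144, 109347/524288, 88993/262144]
  S3: [54423/262144, 63921/262144, 13699/65536, 22251/65536]

(P^5)[S1 -> S1] = 31989/131072

Answer: 31989/131072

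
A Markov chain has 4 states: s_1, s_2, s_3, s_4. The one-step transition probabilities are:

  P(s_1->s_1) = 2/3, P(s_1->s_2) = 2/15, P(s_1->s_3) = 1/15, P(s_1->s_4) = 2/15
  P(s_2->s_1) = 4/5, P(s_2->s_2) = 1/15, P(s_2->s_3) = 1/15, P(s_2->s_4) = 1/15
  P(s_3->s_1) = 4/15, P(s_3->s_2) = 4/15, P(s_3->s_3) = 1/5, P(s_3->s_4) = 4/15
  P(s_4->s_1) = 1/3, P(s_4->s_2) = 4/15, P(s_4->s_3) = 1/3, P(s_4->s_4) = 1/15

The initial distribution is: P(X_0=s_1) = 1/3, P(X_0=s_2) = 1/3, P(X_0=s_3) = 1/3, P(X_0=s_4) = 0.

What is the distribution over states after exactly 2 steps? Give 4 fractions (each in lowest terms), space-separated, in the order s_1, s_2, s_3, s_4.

Answer: 133/225 107/675 83/675 86/675

Derivation:
Propagating the distribution step by step (d_{t+1} = d_t * P):
d_0 = (s_1=1/3, s_2=1/3, s_3=1/3, s_4=0)
  d_1[s_1] = 1/3*2/3 + 1/3*4/5 + 1/3*4/15 + 0*1/3 = 26/45
  d_1[s_2] = 1/3*2/15 + 1/3*1/15 + 1/3*4/15 + 0*4/15 = 7/45
  d_1[s_3] = 1/3*1/15 + 1/3*1/15 + 1/3*1/5 + 0*1/3 = 1/9
  d_1[s_4] = 1/3*2/15 + 1/3*1/15 + 1/3*4/15 + 0*1/15 = 7/45
d_1 = (s_1=26/45, s_2=7/45, s_3=1/9, s_4=7/45)
  d_2[s_1] = 26/45*2/3 + 7/45*4/5 + 1/9*4/15 + 7/45*1/3 = 133/225
  d_2[s_2] = 26/45*2/15 + 7/45*1/15 + 1/9*4/15 + 7/45*4/15 = 107/675
  d_2[s_3] = 26/45*1/15 + 7/45*1/15 + 1/9*1/5 + 7/45*1/3 = 83/675
  d_2[s_4] = 26/45*2/15 + 7/45*1/15 + 1/9*4/15 + 7/45*1/15 = 86/675
d_2 = (s_1=133/225, s_2=107/675, s_3=83/675, s_4=86/675)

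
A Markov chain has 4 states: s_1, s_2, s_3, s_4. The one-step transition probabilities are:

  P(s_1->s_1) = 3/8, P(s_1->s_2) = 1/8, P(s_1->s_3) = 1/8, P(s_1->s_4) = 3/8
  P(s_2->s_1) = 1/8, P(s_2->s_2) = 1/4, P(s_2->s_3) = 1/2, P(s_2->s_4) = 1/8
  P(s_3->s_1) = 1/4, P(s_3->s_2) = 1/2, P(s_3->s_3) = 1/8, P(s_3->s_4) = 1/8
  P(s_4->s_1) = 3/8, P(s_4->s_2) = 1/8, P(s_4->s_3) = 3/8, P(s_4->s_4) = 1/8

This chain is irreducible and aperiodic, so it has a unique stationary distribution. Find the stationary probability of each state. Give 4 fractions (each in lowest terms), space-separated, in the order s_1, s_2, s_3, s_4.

The stationary distribution satisfies pi = pi * P, i.e.:
  pi_s_1 = 3/8*pi_s_1 + 1/8*pi_s_2 + 1/4*pi_s_3 + 3/8*pi_s_4
  pi_s_2 = 1/8*pi_s_1 + 1/4*pi_s_2 + 1/2*pi_s_3 + 1/8*pi_s_4
  pi_s_3 = 1/8*pi_s_1 + 1/2*pi_s_2 + 1/8*pi_s_3 + 3/8*pi_s_4
  pi_s_4 = 3/8*pi_s_1 + 1/8*pi_s_2 + 1/8*pi_s_3 + 1/8*pi_s_4
with normalization: pi_s_1 + pi_s_2 + pi_s_3 + pi_s_4 = 1.

Using the first 3 balance equations plus normalization, the linear system A*pi = b is:
  [-5/8, 1/8, 1/4, 3/8] . pi = 0
  [1/8, -3/4, 1/2, 1/8] . pi = 0
  [1/8, 1/2, -7/8, 3/8] . pi = 0
  [1, 1, 1, 1] . pi = 1

Solving yields:
  pi_s_1 = 47/170
  pi_s_2 = 22/85
  pi_s_3 = 23/85
  pi_s_4 = 33/170

Verification (pi * P):
  47/170*3/8 + 22/85*1/8 + 23/85*1/4 + 33/170*3/8 = 47/170 = pi_s_1  (ok)
  47/170*1/8 + 22/85*1/4 + 23/85*1/2 + 33/170*1/8 = 22/85 = pi_s_2  (ok)
  47/170*1/8 + 22/85*1/2 + 23/85*1/8 + 33/170*3/8 = 23/85 = pi_s_3  (ok)
  47/170*3/8 + 22/85*1/8 + 23/85*1/8 + 33/170*1/8 = 33/170 = pi_s_4  (ok)

Answer: 47/170 22/85 23/85 33/170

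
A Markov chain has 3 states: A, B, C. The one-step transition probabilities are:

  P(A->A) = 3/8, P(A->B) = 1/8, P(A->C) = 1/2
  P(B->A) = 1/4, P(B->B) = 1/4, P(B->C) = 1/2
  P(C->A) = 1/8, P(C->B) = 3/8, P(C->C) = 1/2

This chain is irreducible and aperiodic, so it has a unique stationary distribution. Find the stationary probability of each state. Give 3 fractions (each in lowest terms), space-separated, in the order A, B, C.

The stationary distribution satisfies pi = pi * P, i.e.:
  pi_A = 3/8*pi_A + 1/4*pi_B + 1/8*pi_C
  pi_B = 1/8*pi_A + 1/4*pi_B + 3/8*pi_C
  pi_C = 1/2*pi_A + 1/2*pi_B + 1/2*pi_C
with normalization: pi_A + pi_B + pi_C = 1.

Using the first 2 balance equations plus normalization, the linear system A*pi = b is:
  [-5/8, 1/4, 1/8] . pi = 0
  [1/8, -3/4, 3/8] . pi = 0
  [1, 1, 1] . pi = 1

Solving yields:
  pi_A = 3/14
  pi_B = 2/7
  pi_C = 1/2

Verification (pi * P):
  3/14*3/8 + 2/7*1/4 + 1/2*1/8 = 3/14 = pi_A  (ok)
  3/14*1/8 + 2/7*1/4 + 1/2*3/8 = 2/7 = pi_B  (ok)
  3/14*1/2 + 2/7*1/2 + 1/2*1/2 = 1/2 = pi_C  (ok)

Answer: 3/14 2/7 1/2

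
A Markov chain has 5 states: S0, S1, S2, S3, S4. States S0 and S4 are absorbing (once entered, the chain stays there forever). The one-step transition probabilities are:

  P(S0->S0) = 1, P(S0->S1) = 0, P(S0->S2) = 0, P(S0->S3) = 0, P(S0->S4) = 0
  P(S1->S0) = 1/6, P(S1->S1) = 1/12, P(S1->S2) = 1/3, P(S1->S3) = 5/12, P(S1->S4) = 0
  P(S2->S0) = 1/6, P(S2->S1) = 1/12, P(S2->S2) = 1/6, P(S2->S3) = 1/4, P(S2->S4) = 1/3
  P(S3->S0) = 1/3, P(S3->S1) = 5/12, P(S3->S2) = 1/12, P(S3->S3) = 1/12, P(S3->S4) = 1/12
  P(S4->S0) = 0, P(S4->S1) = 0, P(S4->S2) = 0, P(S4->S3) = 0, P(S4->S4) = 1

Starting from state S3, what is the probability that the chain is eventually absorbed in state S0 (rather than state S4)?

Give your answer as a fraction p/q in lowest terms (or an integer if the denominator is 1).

Let a_i = P(absorbed in S0 | start in state i).
Boundary conditions: a_S0 = 1, a_S4 = 0.
For each transient state i, a_i = sum_j P(i->j) * a_j:
  a_S1 = 1/6*a_S0 + 1/12*a_S1 + 1/3*a_S2 + 5/12*a_S3 + 0*a_S4
  a_S2 = 1/6*a_S0 + 1/12*a_S1 + 1/6*a_S2 + 1/4*a_S3 + 1/3*a_S4
  a_S3 = 1/3*a_S0 + 5/12*a_S1 + 1/12*a_S2 + 1/12*a_S3 + 1/12*a_S4

Substituting a_S0 = 1 and a_S4 = 0, rearrange to (I - Q) a = r where r[i] = P(i -> S0):
  [11/12, -1/3, -5/12] . (a_S1, a_S2, a_S3) = 1/6
  [-1/12, 5/6, -1/4] . (a_S1, a_S2, a_S3) = 1/6
  [-5/12, -1/12, 11/12] . (a_S1, a_S2, a_S3) = 1/3

Solving yields:
  a_S1 = 280/409
  a_S2 = 198/409
  a_S3 = 294/409

Starting state is S3, so the absorption probability is a_S3 = 294/409.

Answer: 294/409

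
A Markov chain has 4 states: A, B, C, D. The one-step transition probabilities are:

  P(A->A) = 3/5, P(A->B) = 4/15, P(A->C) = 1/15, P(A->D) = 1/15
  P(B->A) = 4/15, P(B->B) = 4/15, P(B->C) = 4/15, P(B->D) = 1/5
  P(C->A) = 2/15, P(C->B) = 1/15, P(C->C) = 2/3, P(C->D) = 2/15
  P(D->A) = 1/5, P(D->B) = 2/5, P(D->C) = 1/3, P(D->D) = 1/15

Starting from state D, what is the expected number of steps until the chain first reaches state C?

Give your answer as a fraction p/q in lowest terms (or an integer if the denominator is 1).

Let h_i = expected steps to first reach C from state i.
Boundary: h_C = 0.
First-step equations for the other states:
  h_A = 1 + 3/5*h_A + 4/15*h_B + 1/15*h_C + 1/15*h_D
  h_B = 1 + 4/15*h_A + 4/15*h_B + 4/15*h_C + 1/5*h_D
  h_D = 1 + 1/5*h_A + 2/5*h_B + 1/3*h_C + 1/15*h_D

Substituting h_C = 0 and rearranging gives the linear system (I - Q) h = 1:
  [2/5, -4/15, -1/15] . (h_A, h_B, h_D) = 1
  [-4/15, 11/15, -1/5] . (h_A, h_B, h_D) = 1
  [-1/5, -2/5, 14/15] . (h_A, h_B, h_D) = 1

Solving yields:
  h_A = 3315/499
  h_B = 2520/499
  h_D = 2325/499

Starting state is D, so the expected hitting time is h_D = 2325/499.

Answer: 2325/499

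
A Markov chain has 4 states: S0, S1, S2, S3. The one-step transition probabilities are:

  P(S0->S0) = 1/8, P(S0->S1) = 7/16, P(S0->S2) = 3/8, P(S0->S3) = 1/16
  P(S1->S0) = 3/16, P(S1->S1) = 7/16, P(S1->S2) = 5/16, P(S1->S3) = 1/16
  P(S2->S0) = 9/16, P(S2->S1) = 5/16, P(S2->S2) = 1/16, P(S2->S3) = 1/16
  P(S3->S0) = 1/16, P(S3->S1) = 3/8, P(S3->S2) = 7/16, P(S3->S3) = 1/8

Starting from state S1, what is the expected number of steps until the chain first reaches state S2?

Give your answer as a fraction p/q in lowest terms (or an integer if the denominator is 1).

Let h_i = expected steps to first reach S2 from state i.
Boundary: h_S2 = 0.
First-step equations for the other states:
  h_S0 = 1 + 1/8*h_S0 + 7/16*h_S1 + 3/8*h_S2 + 1/16*h_S3
  h_S1 = 1 + 3/16*h_S0 + 7/16*h_S1 + 5/16*h_S2 + 1/16*h_S3
  h_S3 = 1 + 1/16*h_S0 + 3/8*h_S1 + 7/16*h_S2 + 1/8*h_S3

Substituting h_S2 = 0 and rearranging gives the linear system (I - Q) h = 1:
  [7/8, -7/16, -1/16] . (h_S0, h_S1, h_S3) = 1
  [-3/16, 9/16, -1/16] . (h_S0, h_S1, h_S3) = 1
  [-1/16, -3/8, 7/8] . (h_S0, h_S1, h_S3) = 1

Solving yields:
  h_S0 = 480/169
  h_S1 = 510/169
  h_S3 = 446/169

Starting state is S1, so the expected hitting time is h_S1 = 510/169.

Answer: 510/169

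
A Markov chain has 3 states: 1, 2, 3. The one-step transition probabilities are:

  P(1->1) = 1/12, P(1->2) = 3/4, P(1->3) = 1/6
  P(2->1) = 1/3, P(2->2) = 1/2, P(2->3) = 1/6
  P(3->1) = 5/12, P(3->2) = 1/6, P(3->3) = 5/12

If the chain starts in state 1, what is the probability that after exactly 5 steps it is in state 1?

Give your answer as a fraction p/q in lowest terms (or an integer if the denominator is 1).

Answer: 2587/9216

Derivation:
Computing P^5 by repeated multiplication:
P^1 =
  1: [1/12, 3/4, 1/6]
  2: [1/3, 1/2, 1/6]
  3: [5/12, 1/6, 5/12]
P^2 =
  1: [47/144, 67/144, 5/24]
  2: [19/72, 19/36, 5/24]
  3: [19/72, 67/144, 13/48]
P^3 =
  1: [155/576, 295/576, 7/32]
  2: [41/144, 143/288, 7/32]
  3: [167/576, 137/288, 15/64]
P^4 =
  1: [655/2304, 1139/2304, 85/384]
  2: [323/1152, 287/576, 85/384]
  3: [323/1152, 1139/2304, 173/768]
P^5 =
  1: [2587/9216, 4583/9216, 341/1536]
  2: [649/2304, 2287/4608, 341/1536]
  3: [2599/9216, 2281/4608, 685/3072]

(P^5)[1 -> 1] = 2587/9216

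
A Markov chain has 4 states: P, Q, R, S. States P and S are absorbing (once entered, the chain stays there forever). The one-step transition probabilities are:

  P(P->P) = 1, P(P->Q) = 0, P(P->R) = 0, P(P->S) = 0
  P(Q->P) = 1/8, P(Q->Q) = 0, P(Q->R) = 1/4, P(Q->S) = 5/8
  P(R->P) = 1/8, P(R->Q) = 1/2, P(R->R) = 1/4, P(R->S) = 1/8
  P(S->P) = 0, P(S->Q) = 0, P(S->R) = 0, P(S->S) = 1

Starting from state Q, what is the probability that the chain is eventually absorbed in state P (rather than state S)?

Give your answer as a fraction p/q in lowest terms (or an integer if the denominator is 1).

Answer: 1/5

Derivation:
Let a_i = P(absorbed in P | start in state i).
Boundary conditions: a_P = 1, a_S = 0.
For each transient state i, a_i = sum_j P(i->j) * a_j:
  a_Q = 1/8*a_P + 0*a_Q + 1/4*a_R + 5/8*a_S
  a_R = 1/8*a_P + 1/2*a_Q + 1/4*a_R + 1/8*a_S

Substituting a_P = 1 and a_S = 0, rearrange to (I - Q) a = r where r[i] = P(i -> P):
  [1, -1/4] . (a_Q, a_R) = 1/8
  [-1/2, 3/4] . (a_Q, a_R) = 1/8

Solving yields:
  a_Q = 1/5
  a_R = 3/10

Starting state is Q, so the absorption probability is a_Q = 1/5.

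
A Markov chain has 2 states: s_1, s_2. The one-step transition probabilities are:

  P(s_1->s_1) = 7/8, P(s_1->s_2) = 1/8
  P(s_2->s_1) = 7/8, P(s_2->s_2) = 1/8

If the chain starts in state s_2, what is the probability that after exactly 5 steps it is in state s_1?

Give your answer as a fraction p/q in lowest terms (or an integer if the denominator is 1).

Answer: 7/8

Derivation:
Computing P^5 by repeated multiplication:
P^1 =
  s_1: [7/8, 1/8]
  s_2: [7/8, 1/8]
P^2 =
  s_1: [7/8, 1/8]
  s_2: [7/8, 1/8]
P^3 =
  s_1: [7/8, 1/8]
  s_2: [7/8, 1/8]
P^4 =
  s_1: [7/8, 1/8]
  s_2: [7/8, 1/8]
P^5 =
  s_1: [7/8, 1/8]
  s_2: [7/8, 1/8]

(P^5)[s_2 -> s_1] = 7/8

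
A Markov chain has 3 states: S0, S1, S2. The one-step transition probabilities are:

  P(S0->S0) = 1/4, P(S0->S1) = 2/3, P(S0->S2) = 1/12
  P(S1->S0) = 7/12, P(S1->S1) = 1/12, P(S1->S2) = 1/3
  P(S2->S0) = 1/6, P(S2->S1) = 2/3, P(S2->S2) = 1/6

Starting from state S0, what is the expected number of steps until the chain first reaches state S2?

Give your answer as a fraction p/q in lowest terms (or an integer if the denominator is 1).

Let h_i = expected steps to first reach S2 from state i.
Boundary: h_S2 = 0.
First-step equations for the other states:
  h_S0 = 1 + 1/4*h_S0 + 2/3*h_S1 + 1/12*h_S2
  h_S1 = 1 + 7/12*h_S0 + 1/12*h_S1 + 1/3*h_S2

Substituting h_S2 = 0 and rearranging gives the linear system (I - Q) h = 1:
  [3/4, -2/3] . (h_S0, h_S1) = 1
  [-7/12, 11/12] . (h_S0, h_S1) = 1

Solving yields:
  h_S0 = 228/43
  h_S1 = 192/43

Starting state is S0, so the expected hitting time is h_S0 = 228/43.

Answer: 228/43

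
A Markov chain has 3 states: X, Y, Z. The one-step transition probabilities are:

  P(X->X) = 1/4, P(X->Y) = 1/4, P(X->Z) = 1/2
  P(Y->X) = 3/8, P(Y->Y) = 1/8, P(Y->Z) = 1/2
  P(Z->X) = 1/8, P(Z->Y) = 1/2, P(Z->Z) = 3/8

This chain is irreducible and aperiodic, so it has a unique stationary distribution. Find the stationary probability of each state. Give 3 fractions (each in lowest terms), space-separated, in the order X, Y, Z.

Answer: 19/81 26/81 4/9

Derivation:
The stationary distribution satisfies pi = pi * P, i.e.:
  pi_X = 1/4*pi_X + 3/8*pi_Y + 1/8*pi_Z
  pi_Y = 1/4*pi_X + 1/8*pi_Y + 1/2*pi_Z
  pi_Z = 1/2*pi_X + 1/2*pi_Y + 3/8*pi_Z
with normalization: pi_X + pi_Y + pi_Z = 1.

Using the first 2 balance equations plus normalization, the linear system A*pi = b is:
  [-3/4, 3/8, 1/8] . pi = 0
  [1/4, -7/8, 1/2] . pi = 0
  [1, 1, 1] . pi = 1

Solving yields:
  pi_X = 19/81
  pi_Y = 26/81
  pi_Z = 4/9

Verification (pi * P):
  19/81*1/4 + 26/81*3/8 + 4/9*1/8 = 19/81 = pi_X  (ok)
  19/81*1/4 + 26/81*1/8 + 4/9*1/2 = 26/81 = pi_Y  (ok)
  19/81*1/2 + 26/81*1/2 + 4/9*3/8 = 4/9 = pi_Z  (ok)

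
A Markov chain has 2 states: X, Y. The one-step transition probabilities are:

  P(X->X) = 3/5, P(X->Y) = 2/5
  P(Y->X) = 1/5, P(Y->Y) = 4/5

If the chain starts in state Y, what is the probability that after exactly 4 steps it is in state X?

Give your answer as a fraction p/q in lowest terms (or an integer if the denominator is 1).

Computing P^4 by repeated multiplication:
P^1 =
  X: [3/5, 2/5]
  Y: [1/5, 4/5]
P^2 =
  X: [11/25, 14/25]
  Y: [7/25, 18/25]
P^3 =
  X: [47/125, 78/125]
  Y: [39/125, 86/125]
P^4 =
  X: [219/625, 406/625]
  Y: [203/625, 422/625]

(P^4)[Y -> X] = 203/625

Answer: 203/625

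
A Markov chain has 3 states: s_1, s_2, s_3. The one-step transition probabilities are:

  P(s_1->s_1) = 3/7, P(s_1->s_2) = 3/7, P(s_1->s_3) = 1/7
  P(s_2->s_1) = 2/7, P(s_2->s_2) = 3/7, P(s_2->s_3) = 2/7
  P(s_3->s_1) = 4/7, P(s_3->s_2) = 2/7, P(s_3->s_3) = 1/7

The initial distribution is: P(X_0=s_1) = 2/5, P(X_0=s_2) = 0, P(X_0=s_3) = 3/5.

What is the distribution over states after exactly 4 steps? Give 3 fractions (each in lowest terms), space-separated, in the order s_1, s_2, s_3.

Propagating the distribution step by step (d_{t+1} = d_t * P):
d_0 = (s_1=2/5, s_2=0, s_3=3/5)
  d_1[s_1] = 2/5*3/7 + 0*2/7 + 3/5*4/7 = 18/35
  d_1[s_2] = 2/5*3/7 + 0*3/7 + 3/5*2/7 = 12/35
  d_1[s_3] = 2/5*1/7 + 0*2/7 + 3/5*1/7 = 1/7
d_1 = (s_1=18/35, s_2=12/35, s_3=1/7)
  d_2[s_1] = 18/35*3/7 + 12/35*2/7 + 1/7*4/7 = 2/5
  d_2[s_2] = 18/35*3/7 + 12/35*3/7 + 1/7*2/7 = 20/49
  d_2[s_3] = 18/35*1/7 + 12/35*2/7 + 1/7*1/7 = 47/245
d_2 = (s_1=2/5, s_2=20/49, s_3=47/245)
  d_3[s_1] = 2/5*3/7 + 20/49*2/7 + 47/245*4/7 = 682/1715
  d_3[s_2] = 2/5*3/7 + 20/49*3/7 + 47/245*2/7 = 688/1715
  d_3[s_3] = 2/5*1/7 + 20/49*2/7 + 47/245*1/7 = 69/343
d_3 = (s_1=682/1715, s_2=688/1715, s_3=69/343)
  d_4[s_1] = 682/1715*3/7 + 688/1715*2/7 + 69/343*4/7 = 2/5
  d_4[s_2] = 682/1715*3/7 + 688/1715*3/7 + 69/343*2/7 = 960/2401
  d_4[s_3] = 682/1715*1/7 + 688/1715*2/7 + 69/343*1/7 = 2403/12005
d_4 = (s_1=2/5, s_2=960/2401, s_3=2403/12005)

Answer: 2/5 960/2401 2403/12005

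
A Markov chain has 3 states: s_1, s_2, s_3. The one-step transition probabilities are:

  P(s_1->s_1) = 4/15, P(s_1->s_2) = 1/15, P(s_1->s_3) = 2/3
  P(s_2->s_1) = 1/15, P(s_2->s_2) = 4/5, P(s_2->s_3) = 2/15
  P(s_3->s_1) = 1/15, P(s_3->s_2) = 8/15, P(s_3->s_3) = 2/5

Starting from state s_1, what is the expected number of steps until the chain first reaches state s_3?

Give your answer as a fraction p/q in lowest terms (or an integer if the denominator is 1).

Let h_i = expected steps to first reach s_3 from state i.
Boundary: h_s_3 = 0.
First-step equations for the other states:
  h_s_1 = 1 + 4/15*h_s_1 + 1/15*h_s_2 + 2/3*h_s_3
  h_s_2 = 1 + 1/15*h_s_1 + 4/5*h_s_2 + 2/15*h_s_3

Substituting h_s_3 = 0 and rearranging gives the linear system (I - Q) h = 1:
  [11/15, -1/15] . (h_s_1, h_s_2) = 1
  [-1/15, 1/5] . (h_s_1, h_s_2) = 1

Solving yields:
  h_s_1 = 15/8
  h_s_2 = 45/8

Starting state is s_1, so the expected hitting time is h_s_1 = 15/8.

Answer: 15/8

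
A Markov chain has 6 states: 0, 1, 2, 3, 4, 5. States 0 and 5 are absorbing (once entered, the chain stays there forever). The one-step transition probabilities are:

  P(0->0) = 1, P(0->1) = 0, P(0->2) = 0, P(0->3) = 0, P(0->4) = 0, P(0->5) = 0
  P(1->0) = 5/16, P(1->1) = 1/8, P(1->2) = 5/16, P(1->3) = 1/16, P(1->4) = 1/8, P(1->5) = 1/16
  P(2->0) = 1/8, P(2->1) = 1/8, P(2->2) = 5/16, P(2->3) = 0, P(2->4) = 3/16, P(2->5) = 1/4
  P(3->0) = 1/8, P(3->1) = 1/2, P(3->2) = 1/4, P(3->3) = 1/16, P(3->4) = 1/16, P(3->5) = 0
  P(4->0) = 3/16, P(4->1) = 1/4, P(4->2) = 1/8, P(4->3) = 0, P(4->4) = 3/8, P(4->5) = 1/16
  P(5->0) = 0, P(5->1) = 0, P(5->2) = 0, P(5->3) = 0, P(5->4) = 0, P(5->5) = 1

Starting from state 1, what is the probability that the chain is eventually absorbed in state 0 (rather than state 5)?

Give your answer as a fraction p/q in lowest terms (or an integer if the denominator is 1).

Let a_i = P(absorbed in 0 | start in state i).
Boundary conditions: a_0 = 1, a_5 = 0.
For each transient state i, a_i = sum_j P(i->j) * a_j:
  a_1 = 5/16*a_0 + 1/8*a_1 + 5/16*a_2 + 1/16*a_3 + 1/8*a_4 + 1/16*a_5
  a_2 = 1/8*a_0 + 1/8*a_1 + 5/16*a_2 + 0*a_3 + 3/16*a_4 + 1/4*a_5
  a_3 = 1/8*a_0 + 1/2*a_1 + 1/4*a_2 + 1/16*a_3 + 1/16*a_4 + 0*a_5
  a_4 = 3/16*a_0 + 1/4*a_1 + 1/8*a_2 + 0*a_3 + 3/8*a_4 + 1/16*a_5

Substituting a_0 = 1 and a_5 = 0, rearrange to (I - Q) a = r where r[i] = P(i -> 0):
  [7/8, -5/16, -1/16, -1/8] . (a_1, a_2, a_3, a_4) = 5/16
  [-1/8, 11/16, 0, -3/16] . (a_1, a_2, a_3, a_4) = 1/8
  [-1/2, -1/4, 15/16, -1/16] . (a_1, a_2, a_3, a_4) = 1/8
  [-1/4, -1/8, 0, 5/8] . (a_1, a_2, a_3, a_4) = 3/16

Solving yields:
  a_1 = 97/144
  a_2 = 35/72
  a_3 = 2/3
  a_4 = 2/3

Starting state is 1, so the absorption probability is a_1 = 97/144.

Answer: 97/144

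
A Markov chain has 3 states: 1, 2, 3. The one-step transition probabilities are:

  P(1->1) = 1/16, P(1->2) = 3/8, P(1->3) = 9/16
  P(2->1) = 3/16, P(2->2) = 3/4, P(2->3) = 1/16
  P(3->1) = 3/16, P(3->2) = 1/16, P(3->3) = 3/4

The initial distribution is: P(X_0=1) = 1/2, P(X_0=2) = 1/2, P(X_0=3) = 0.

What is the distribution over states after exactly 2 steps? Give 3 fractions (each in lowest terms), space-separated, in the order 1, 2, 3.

Propagating the distribution step by step (d_{t+1} = d_t * P):
d_0 = (1=1/2, 2=1/2, 3=0)
  d_1[1] = 1/2*1/16 + 1/2*3/16 + 0*3/16 = 1/8
  d_1[2] = 1/2*3/8 + 1/2*3/4 + 0*1/16 = 9/16
  d_1[3] = 1/2*9/16 + 1/2*1/16 + 0*3/4 = 5/16
d_1 = (1=1/8, 2=9/16, 3=5/16)
  d_2[1] = 1/8*1/16 + 9/16*3/16 + 5/16*3/16 = 11/64
  d_2[2] = 1/8*3/8 + 9/16*3/4 + 5/16*1/16 = 125/256
  d_2[3] = 1/8*9/16 + 9/16*1/16 + 5/16*3/4 = 87/256
d_2 = (1=11/64, 2=125/256, 3=87/256)

Answer: 11/64 125/256 87/256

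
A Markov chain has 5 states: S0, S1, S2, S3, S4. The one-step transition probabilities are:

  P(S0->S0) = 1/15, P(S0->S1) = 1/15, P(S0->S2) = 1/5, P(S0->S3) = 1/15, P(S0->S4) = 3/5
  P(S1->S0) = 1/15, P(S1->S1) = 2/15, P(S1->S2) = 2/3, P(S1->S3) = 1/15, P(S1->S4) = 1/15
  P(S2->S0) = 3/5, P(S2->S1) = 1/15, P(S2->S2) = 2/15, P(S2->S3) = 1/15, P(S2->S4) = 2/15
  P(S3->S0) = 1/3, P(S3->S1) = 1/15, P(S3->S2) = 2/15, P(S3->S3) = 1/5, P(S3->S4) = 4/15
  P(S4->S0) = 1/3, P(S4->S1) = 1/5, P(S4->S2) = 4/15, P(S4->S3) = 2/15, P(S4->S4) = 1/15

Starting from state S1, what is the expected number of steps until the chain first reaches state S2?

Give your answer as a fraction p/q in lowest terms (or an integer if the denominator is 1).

Let h_i = expected steps to first reach S2 from state i.
Boundary: h_S2 = 0.
First-step equations for the other states:
  h_S0 = 1 + 1/15*h_S0 + 1/15*h_S1 + 1/5*h_S2 + 1/15*h_S3 + 3/5*h_S4
  h_S1 = 1 + 1/15*h_S0 + 2/15*h_S1 + 2/3*h_S2 + 1/15*h_S3 + 1/15*h_S4
  h_S3 = 1 + 1/3*h_S0 + 1/15*h_S1 + 2/15*h_S2 + 1/5*h_S3 + 4/15*h_S4
  h_S4 = 1 + 1/3*h_S0 + 1/5*h_S1 + 4/15*h_S2 + 2/15*h_S3 + 1/15*h_S4

Substituting h_S2 = 0 and rearranging gives the linear system (I - Q) h = 1:
  [14/15, -1/15, -1/15, -3/5] . (h_S0, h_S1, h_S3, h_S4) = 1
  [-1/15, 13/15, -1/15, -1/15] . (h_S0, h_S1, h_S3, h_S4) = 1
  [-1/3, -1/15, 4/5, -4/15] . (h_S0, h_S1, h_S3, h_S4) = 1
  [-1/3, -1/5, -2/15, 14/15] . (h_S0, h_S1, h_S3, h_S4) = 1

Solving yields:
  h_S0 = 1395/377
  h_S1 = 760/377
  h_S3 = 12355/3016
  h_S4 = 10285/3016

Starting state is S1, so the expected hitting time is h_S1 = 760/377.

Answer: 760/377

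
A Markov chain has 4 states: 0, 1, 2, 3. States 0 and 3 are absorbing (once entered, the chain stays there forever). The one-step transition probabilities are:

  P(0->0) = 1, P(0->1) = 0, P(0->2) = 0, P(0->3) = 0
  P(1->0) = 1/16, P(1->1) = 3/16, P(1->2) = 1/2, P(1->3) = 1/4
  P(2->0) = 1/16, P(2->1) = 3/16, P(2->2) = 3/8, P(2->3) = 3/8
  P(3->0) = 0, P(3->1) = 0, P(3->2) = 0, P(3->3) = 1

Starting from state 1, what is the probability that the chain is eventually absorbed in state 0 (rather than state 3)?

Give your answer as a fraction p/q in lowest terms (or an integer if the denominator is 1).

Answer: 9/53

Derivation:
Let a_i = P(absorbed in 0 | start in state i).
Boundary conditions: a_0 = 1, a_3 = 0.
For each transient state i, a_i = sum_j P(i->j) * a_j:
  a_1 = 1/16*a_0 + 3/16*a_1 + 1/2*a_2 + 1/4*a_3
  a_2 = 1/16*a_0 + 3/16*a_1 + 3/8*a_2 + 3/8*a_3

Substituting a_0 = 1 and a_3 = 0, rearrange to (I - Q) a = r where r[i] = P(i -> 0):
  [13/16, -1/2] . (a_1, a_2) = 1/16
  [-3/16, 5/8] . (a_1, a_2) = 1/16

Solving yields:
  a_1 = 9/53
  a_2 = 8/53

Starting state is 1, so the absorption probability is a_1 = 9/53.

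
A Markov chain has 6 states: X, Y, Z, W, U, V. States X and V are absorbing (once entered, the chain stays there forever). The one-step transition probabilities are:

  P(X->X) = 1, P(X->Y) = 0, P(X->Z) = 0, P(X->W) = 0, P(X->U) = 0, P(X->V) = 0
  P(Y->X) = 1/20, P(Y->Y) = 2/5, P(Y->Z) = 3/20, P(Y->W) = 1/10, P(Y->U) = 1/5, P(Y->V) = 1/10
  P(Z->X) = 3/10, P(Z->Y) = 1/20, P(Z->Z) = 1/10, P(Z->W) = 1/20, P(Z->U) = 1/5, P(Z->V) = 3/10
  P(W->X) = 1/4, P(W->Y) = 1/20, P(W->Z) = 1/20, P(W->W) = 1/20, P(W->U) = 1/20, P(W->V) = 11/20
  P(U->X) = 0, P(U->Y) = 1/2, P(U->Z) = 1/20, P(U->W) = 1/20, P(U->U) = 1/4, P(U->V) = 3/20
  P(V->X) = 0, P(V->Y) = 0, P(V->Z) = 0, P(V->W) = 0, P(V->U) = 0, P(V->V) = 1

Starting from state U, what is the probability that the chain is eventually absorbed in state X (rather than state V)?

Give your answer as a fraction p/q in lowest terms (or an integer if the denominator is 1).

Let a_i = P(absorbed in X | start in state i).
Boundary conditions: a_X = 1, a_V = 0.
For each transient state i, a_i = sum_j P(i->j) * a_j:
  a_Y = 1/20*a_X + 2/5*a_Y + 3/20*a_Z + 1/10*a_W + 1/5*a_U + 1/10*a_V
  a_Z = 3/10*a_X + 1/20*a_Y + 1/10*a_Z + 1/20*a_W + 1/5*a_U + 3/10*a_V
  a_W = 1/4*a_X + 1/20*a_Y + 1/20*a_Z + 1/20*a_W + 1/20*a_U + 11/20*a_V
  a_U = 0*a_X + 1/2*a_Y + 1/20*a_Z + 1/20*a_W + 1/4*a_U + 3/20*a_V

Substituting a_X = 1 and a_V = 0, rearrange to (I - Q) a = r where r[i] = P(i -> X):
  [3/5, -3/20, -1/10, -1/5] . (a_Y, a_Z, a_W, a_U) = 1/20
  [-1/20, 9/10, -1/20, -1/5] . (a_Y, a_Z, a_W, a_U) = 3/10
  [-1/20, -1/20, 19/20, -1/20] . (a_Y, a_Z, a_W, a_U) = 1/4
  [-1/2, -1/20, -1/20, 3/4] . (a_Y, a_Z, a_W, a_U) = 0

Solving yields:
  a_Y = 14125/42173
  a_Z = 18147/42173
  a_W = 13403/42173
  a_U = 11520/42173

Starting state is U, so the absorption probability is a_U = 11520/42173.

Answer: 11520/42173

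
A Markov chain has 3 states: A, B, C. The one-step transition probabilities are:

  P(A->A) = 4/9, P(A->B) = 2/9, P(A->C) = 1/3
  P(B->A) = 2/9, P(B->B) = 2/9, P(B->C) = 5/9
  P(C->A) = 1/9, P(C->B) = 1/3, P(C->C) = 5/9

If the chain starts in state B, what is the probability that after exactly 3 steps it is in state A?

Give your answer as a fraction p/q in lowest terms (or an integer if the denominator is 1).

Computing P^3 by repeated multiplication:
P^1 =
  A: [4/9, 2/9, 1/3]
  B: [2/9, 2/9, 5/9]
  C: [1/9, 1/3, 5/9]
P^2 =
  A: [23/81, 7/27, 37/81]
  B: [17/81, 23/81, 41/81]
  C: [5/27, 23/81, 43/81]
P^3 =
  A: [19/81, 199/729, 359/729]
  B: [155/729, 203/729, 371/729]
  C: [149/729, 205/729, 125/243]

(P^3)[B -> A] = 155/729

Answer: 155/729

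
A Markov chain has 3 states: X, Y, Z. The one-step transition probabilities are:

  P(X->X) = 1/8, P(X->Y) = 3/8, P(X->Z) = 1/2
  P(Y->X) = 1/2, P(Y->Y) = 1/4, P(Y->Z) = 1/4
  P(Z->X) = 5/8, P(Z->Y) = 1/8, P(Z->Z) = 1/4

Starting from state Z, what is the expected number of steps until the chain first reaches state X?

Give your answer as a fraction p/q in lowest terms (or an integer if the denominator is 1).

Let h_i = expected steps to first reach X from state i.
Boundary: h_X = 0.
First-step equations for the other states:
  h_Y = 1 + 1/2*h_X + 1/4*h_Y + 1/4*h_Z
  h_Z = 1 + 5/8*h_X + 1/8*h_Y + 1/4*h_Z

Substituting h_X = 0 and rearranging gives the linear system (I - Q) h = 1:
  [3/4, -1/4] . (h_Y, h_Z) = 1
  [-1/8, 3/4] . (h_Y, h_Z) = 1

Solving yields:
  h_Y = 32/17
  h_Z = 28/17

Starting state is Z, so the expected hitting time is h_Z = 28/17.

Answer: 28/17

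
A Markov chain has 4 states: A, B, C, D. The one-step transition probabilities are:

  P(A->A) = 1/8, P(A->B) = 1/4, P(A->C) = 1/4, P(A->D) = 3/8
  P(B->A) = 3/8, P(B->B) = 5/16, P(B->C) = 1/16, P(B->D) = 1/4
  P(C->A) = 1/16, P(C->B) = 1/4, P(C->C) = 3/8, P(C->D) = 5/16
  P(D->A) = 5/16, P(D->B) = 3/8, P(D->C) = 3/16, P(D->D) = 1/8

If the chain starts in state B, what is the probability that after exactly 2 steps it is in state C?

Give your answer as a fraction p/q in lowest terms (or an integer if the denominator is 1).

Computing P^2 by repeated multiplication:
P^1 =
  A: [1/8, 1/4, 1/4, 3/8]
  B: [3/8, 5/16, 1/16, 1/4]
  C: [1/16, 1/4, 3/8, 5/16]
  D: [5/16, 3/8, 3/16, 1/8]
P^2 =
  A: [31/128, 5/16, 27/128, 15/64]
  B: [63/256, 77/256, 47/256, 69/256]
  C: [57/256, 39/128, 59/256, 31/128]
  D: [59/256, 37/128, 25/128, 73/256]

(P^2)[B -> C] = 47/256

Answer: 47/256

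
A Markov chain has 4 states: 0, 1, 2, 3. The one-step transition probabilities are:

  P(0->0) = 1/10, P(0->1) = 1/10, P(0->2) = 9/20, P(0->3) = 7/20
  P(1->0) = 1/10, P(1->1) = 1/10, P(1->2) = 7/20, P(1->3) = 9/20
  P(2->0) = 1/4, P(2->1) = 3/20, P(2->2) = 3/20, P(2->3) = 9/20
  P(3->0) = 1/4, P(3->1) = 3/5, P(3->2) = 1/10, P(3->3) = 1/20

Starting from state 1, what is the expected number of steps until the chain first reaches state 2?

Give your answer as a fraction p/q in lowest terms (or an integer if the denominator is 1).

Answer: 1415/406

Derivation:
Let h_i = expected steps to first reach 2 from state i.
Boundary: h_2 = 0.
First-step equations for the other states:
  h_0 = 1 + 1/10*h_0 + 1/10*h_1 + 9/20*h_2 + 7/20*h_3
  h_1 = 1 + 1/10*h_0 + 1/10*h_1 + 7/20*h_2 + 9/20*h_3
  h_3 = 1 + 1/4*h_0 + 3/5*h_1 + 1/10*h_2 + 1/20*h_3

Substituting h_2 = 0 and rearranging gives the linear system (I - Q) h = 1:
  [9/10, -1/10, -7/20] . (h_0, h_1, h_3) = 1
  [-1/10, 9/10, -9/20] . (h_0, h_1, h_3) = 1
  [-1/4, -3/5, 19/20] . (h_0, h_1, h_3) = 1

Solving yields:
  h_0 = 625/203
  h_1 = 1415/406
  h_3 = 825/203

Starting state is 1, so the expected hitting time is h_1 = 1415/406.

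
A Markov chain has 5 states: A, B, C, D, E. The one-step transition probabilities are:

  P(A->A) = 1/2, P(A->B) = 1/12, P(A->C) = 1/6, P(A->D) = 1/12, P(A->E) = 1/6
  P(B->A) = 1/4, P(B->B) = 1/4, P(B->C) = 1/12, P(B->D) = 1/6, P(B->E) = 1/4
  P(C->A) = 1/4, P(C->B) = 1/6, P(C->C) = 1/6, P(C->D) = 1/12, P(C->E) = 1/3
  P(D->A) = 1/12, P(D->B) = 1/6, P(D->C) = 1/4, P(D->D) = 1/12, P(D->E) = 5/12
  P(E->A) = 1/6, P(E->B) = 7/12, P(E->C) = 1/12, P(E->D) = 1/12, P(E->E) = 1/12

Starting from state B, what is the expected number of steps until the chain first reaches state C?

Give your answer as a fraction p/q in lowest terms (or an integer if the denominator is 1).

Answer: 95/12

Derivation:
Let h_i = expected steps to first reach C from state i.
Boundary: h_C = 0.
First-step equations for the other states:
  h_A = 1 + 1/2*h_A + 1/12*h_B + 1/6*h_C + 1/12*h_D + 1/6*h_E
  h_B = 1 + 1/4*h_A + 1/4*h_B + 1/12*h_C + 1/6*h_D + 1/4*h_E
  h_D = 1 + 1/12*h_A + 1/6*h_B + 1/4*h_C + 1/12*h_D + 5/12*h_E
  h_E = 1 + 1/6*h_A + 7/12*h_B + 1/12*h_C + 1/12*h_D + 1/12*h_E

Substituting h_C = 0 and rearranging gives the linear system (I - Q) h = 1:
  [1/2, -1/12, -1/12, -1/6] . (h_A, h_B, h_D, h_E) = 1
  [-1/4, 3/4, -1/6, -1/4] . (h_A, h_B, h_D, h_E) = 1
  [-1/12, -1/6, 11/12, -5/12] . (h_A, h_B, h_D, h_E) = 1
  [-1/6, -7/12, -1/12, 11/12] . (h_A, h_B, h_D, h_E) = 1

Solving yields:
  h_A = 1457/204
  h_B = 95/12
  h_D = 465/68
  h_E = 821/102

Starting state is B, so the expected hitting time is h_B = 95/12.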